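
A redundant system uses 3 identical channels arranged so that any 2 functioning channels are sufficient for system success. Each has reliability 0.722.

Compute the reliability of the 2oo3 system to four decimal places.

0.8111

R = Σ_{i=2}^{3} C(3,i) p^i (1−p)^{3−i} with p = 0.722
C(3,2)·0.722^2·0.278^1 = 0.434751
C(3,3)·0.722^3·0.278^0 = 0.376367
Sum = 0.8111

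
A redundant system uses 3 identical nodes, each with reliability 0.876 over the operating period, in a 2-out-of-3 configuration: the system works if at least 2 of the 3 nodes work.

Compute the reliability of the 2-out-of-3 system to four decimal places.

R = Σ_{i=2}^{3} C(3,i) p^i (1−p)^{3−i} with p = 0.876
C(3,2)·0.876^2·0.124^1 = 0.285464
C(3,3)·0.876^3·0.124^0 = 0.672221
Sum = 0.9577

0.9577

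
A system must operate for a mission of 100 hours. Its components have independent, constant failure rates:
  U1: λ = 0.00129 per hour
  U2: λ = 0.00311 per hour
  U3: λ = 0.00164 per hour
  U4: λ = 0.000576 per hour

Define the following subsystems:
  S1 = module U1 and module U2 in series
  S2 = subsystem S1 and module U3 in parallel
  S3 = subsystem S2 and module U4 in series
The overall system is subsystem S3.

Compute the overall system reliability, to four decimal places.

R(U1) = exp(−0.00129 × 100) = 0.878974
R(U2) = exp(−0.00311 × 100) = 0.732714
R(U3) = exp(−0.00164 × 100) = 0.848742
R(U4) = exp(−0.000576 × 100) = 0.944027
Series (U1 and U2): 0.878974 × 0.732714 = 0.644037
Parallel ([0.644037] and U3): 1 − (1 − 0.644037)(1 − 0.848742) = 0.946158
Series ([0.946158] and U4): 0.946158 × 0.944027 = 0.8932

0.8932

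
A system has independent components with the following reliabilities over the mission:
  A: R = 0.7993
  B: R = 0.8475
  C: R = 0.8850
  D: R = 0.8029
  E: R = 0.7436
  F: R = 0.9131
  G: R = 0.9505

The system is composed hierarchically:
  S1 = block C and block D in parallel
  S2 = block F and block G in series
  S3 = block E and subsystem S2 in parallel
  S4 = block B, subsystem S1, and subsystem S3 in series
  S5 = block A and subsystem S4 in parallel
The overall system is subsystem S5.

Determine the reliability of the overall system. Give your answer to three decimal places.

0.960

Parallel (C and D): 1 − (1 − 0.88500)(1 − 0.80290) = 0.97733
Series (F and G): 0.91310 × 0.95050 = 0.86790
Parallel (E and [0.86790]): 1 − (1 − 0.74360)(1 − 0.86790) = 0.96613
Series (B, [0.97733], and [0.96613]): 0.84750 × 0.97733 × 0.96613 = 0.80023
Parallel (A and [0.80023]): 1 − (1 − 0.79930)(1 − 0.80023) = 0.960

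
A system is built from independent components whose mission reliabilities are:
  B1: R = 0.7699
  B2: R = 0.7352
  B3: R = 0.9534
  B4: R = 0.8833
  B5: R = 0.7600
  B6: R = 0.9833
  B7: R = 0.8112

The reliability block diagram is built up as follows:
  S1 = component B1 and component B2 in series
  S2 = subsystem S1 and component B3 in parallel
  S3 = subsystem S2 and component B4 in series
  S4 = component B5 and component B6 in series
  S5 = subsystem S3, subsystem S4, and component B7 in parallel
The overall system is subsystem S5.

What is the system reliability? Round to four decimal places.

Series (B1 and B2): 0.769900 × 0.735200 = 0.566030
Parallel ([0.566030] and B3): 1 − (1 − 0.566030)(1 − 0.953400) = 0.979777
Series ([0.979777] and B4): 0.979777 × 0.883300 = 0.865437
Series (B5 and B6): 0.760000 × 0.983300 = 0.747308
Parallel ([0.865437], [0.747308], and B7): 1 − (1 − 0.865437)(1 − 0.747308)(1 − 0.811200) = 0.9936

0.9936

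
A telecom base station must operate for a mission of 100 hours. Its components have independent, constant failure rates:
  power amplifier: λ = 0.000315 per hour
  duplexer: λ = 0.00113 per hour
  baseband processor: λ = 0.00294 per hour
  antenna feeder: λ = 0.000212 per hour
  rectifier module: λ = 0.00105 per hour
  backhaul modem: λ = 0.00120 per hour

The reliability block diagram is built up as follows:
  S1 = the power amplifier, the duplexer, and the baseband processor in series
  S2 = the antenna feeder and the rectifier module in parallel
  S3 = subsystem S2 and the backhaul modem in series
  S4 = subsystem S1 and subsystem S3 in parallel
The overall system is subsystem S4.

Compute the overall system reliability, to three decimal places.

R(power amplifier) = exp(−0.000315 × 100) = 0.96899
R(duplexer) = exp(−0.00113 × 100) = 0.89315
R(baseband processor) = exp(−0.00294 × 100) = 0.74528
R(antenna feeder) = exp(−0.000212 × 100) = 0.97902
R(rectifier module) = exp(−0.00105 × 100) = 0.90032
R(backhaul modem) = exp(−0.00120 × 100) = 0.88692
Series (power amplifier, duplexer, and baseband processor): 0.96899 × 0.89315 × 0.74528 = 0.64501
Parallel (antenna feeder and rectifier module): 1 − (1 − 0.97902)(1 − 0.90032) = 0.99791
Series ([0.99791] and backhaul modem): 0.99791 × 0.88692 = 0.88507
Parallel ([0.64501] and [0.88507]): 1 − (1 − 0.64501)(1 − 0.88507) = 0.959

0.959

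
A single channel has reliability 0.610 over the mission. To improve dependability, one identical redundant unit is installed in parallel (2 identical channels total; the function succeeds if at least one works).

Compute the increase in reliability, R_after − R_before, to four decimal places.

0.2379

R_before = 0.610
R_after = 1 − (1 − 0.610)^2 = 0.8479
ΔR = 0.8479 − 0.610 = 0.2379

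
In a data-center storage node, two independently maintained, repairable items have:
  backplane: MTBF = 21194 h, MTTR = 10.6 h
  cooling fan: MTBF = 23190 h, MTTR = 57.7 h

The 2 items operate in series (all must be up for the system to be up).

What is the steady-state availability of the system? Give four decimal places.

0.9970

A(backplane) = MTBF/(MTBF+MTTR) = 21194/(21194+10.6) = 0.999500
A(cooling fan) = MTBF/(MTBF+MTTR) = 23190/(23190+57.7) = 0.997518
Series availability: 0.999500 × 0.997518 = 0.9970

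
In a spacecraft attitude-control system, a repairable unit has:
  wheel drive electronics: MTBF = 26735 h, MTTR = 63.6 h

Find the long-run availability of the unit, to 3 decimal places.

0.998

A(wheel drive electronics) = MTBF/(MTBF+MTTR) = 26735/(26735+63.6) = 0.998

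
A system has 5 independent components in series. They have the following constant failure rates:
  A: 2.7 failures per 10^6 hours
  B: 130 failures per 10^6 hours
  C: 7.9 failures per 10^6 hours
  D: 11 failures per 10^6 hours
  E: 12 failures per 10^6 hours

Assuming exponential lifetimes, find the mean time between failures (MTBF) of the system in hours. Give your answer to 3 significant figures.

Series of exponential components: λ_sys = Σ λ_i
λ_sys = 0.0000027 + 0.00013 + 0.0000079 + 0.000011 + 0.000012 = 1.6360e-04 /h
MTBF = 1 / λ_sys = 6110 h

6110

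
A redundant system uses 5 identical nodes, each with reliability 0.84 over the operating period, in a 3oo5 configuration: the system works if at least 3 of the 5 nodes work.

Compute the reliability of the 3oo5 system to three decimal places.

0.968

R = Σ_{i=3}^{5} C(5,i) p^i (1−p)^{5−i} with p = 0.84
C(5,3)·0.84^3·0.16^2 = 0.15173
C(5,4)·0.84^4·0.16^1 = 0.39830
C(5,5)·0.84^5·0.16^0 = 0.41821
Sum = 0.968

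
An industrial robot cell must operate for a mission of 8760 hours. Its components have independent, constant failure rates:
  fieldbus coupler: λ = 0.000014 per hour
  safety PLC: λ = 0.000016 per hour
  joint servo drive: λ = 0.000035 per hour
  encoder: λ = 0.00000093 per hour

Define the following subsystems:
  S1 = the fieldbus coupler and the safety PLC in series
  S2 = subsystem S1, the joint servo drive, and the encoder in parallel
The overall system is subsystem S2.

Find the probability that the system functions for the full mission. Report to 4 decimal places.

R(fieldbus coupler) = exp(−0.000014 × 8760) = 0.884582
R(safety PLC) = exp(−0.000016 × 8760) = 0.869219
R(joint servo drive) = exp(−0.000035 × 8760) = 0.735945
R(encoder) = exp(−0.00000093 × 8760) = 0.991886
Series (fieldbus coupler and safety PLC): 0.884582 × 0.869219 = 0.768895
Parallel ([0.768895], joint servo drive, and encoder): 1 − (1 − 0.768895)(1 − 0.735945)(1 − 0.991886) = 0.9995

0.9995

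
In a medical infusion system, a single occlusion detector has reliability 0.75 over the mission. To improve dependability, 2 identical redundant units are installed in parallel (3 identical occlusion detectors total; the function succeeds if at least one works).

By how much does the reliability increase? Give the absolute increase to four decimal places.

0.2344

R_before = 0.75
R_after = 1 − (1 − 0.75)^3 = 0.9844
ΔR = 0.9844 − 0.75 = 0.2344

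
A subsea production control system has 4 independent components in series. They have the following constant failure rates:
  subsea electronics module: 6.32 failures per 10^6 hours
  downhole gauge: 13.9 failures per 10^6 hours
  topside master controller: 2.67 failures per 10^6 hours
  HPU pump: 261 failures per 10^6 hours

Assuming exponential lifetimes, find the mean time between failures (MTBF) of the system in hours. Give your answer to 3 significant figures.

3520

Series of exponential components: λ_sys = Σ λ_i
λ_sys = 0.00000632 + 0.0000139 + 0.00000267 + 0.000261 = 2.8389e-04 /h
MTBF = 1 / λ_sys = 3520 h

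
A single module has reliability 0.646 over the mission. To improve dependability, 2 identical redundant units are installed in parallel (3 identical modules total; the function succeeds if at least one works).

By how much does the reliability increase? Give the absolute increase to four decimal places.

0.3096

R_before = 0.646
R_after = 1 − (1 − 0.646)^3 = 0.9556
ΔR = 0.9556 − 0.646 = 0.3096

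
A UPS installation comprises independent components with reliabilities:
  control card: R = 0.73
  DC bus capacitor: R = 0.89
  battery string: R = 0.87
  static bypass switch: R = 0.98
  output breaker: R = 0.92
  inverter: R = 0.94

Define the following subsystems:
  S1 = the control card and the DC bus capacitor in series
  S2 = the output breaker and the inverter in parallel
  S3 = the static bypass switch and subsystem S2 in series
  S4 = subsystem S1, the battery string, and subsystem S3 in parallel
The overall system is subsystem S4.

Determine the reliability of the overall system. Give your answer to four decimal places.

Series (control card and DC bus capacitor): 0.730000 × 0.890000 = 0.649700
Parallel (output breaker and inverter): 1 − (1 − 0.920000)(1 − 0.940000) = 0.995200
Series (static bypass switch and [0.995200]): 0.980000 × 0.995200 = 0.975296
Parallel ([0.649700], battery string, and [0.975296]): 1 − (1 − 0.649700)(1 − 0.870000)(1 − 0.975296) = 0.9989

0.9989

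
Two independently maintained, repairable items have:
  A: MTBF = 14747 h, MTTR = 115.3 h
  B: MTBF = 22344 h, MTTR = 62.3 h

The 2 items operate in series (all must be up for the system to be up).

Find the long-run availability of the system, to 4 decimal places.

A(A) = MTBF/(MTBF+MTTR) = 14747/(14747+115.3) = 0.992242
A(B) = MTBF/(MTBF+MTTR) = 22344/(22344+62.3) = 0.997220
Series availability: 0.992242 × 0.997220 = 0.9895

0.9895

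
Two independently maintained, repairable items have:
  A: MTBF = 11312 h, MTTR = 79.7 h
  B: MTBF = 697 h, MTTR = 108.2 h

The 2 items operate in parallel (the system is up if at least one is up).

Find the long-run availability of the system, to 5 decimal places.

0.99906

A(A) = MTBF/(MTBF+MTTR) = 11312/(11312+79.7) = 0.993004
A(B) = MTBF/(MTBF+MTTR) = 697/(697+108.2) = 0.865623
Parallel availability: 1 − (1 − 0.993004)(1 − 0.865623) = 0.99906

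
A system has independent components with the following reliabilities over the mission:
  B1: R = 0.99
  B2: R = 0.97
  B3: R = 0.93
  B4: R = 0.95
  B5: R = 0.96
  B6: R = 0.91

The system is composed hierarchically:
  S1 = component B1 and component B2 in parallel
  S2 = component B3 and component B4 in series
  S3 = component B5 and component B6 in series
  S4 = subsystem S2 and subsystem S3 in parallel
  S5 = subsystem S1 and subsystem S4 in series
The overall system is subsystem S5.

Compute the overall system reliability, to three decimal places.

0.985

Parallel (B1 and B2): 1 − (1 − 0.99000)(1 − 0.97000) = 0.99970
Series (B3 and B4): 0.93000 × 0.95000 = 0.88350
Series (B5 and B6): 0.96000 × 0.91000 = 0.87360
Parallel ([0.88350] and [0.87360]): 1 − (1 − 0.88350)(1 − 0.87360) = 0.98527
Series ([0.99970] and [0.98527]): 0.99970 × 0.98527 = 0.985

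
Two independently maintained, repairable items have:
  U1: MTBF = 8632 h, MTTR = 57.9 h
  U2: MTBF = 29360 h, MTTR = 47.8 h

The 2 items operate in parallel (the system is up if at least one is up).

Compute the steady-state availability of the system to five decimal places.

0.99999

A(U1) = MTBF/(MTBF+MTTR) = 8632/(8632+57.9) = 0.993337
A(U2) = MTBF/(MTBF+MTTR) = 29360/(29360+47.8) = 0.998375
Parallel availability: 1 − (1 − 0.993337)(1 − 0.998375) = 0.99999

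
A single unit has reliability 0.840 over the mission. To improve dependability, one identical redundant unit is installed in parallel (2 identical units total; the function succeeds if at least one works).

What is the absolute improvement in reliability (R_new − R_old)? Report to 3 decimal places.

R_before = 0.840
R_after = 1 − (1 − 0.840)^2 = 0.974
ΔR = 0.974 − 0.840 = 0.134

0.134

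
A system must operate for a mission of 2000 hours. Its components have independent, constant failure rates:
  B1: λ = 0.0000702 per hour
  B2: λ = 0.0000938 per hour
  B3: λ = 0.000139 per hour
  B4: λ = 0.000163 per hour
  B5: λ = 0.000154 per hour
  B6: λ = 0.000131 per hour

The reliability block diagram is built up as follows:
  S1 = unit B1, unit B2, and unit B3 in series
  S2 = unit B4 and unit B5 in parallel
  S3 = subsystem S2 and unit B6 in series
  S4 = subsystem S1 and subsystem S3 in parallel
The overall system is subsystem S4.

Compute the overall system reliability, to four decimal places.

R(B1) = exp(−0.0000702 × 2000) = 0.869011
R(B2) = exp(−0.0000938 × 2000) = 0.828946
R(B3) = exp(−0.000139 × 2000) = 0.757297
R(B4) = exp(−0.000163 × 2000) = 0.721805
R(B5) = exp(−0.000154 × 2000) = 0.734915
R(B6) = exp(−0.000131 × 2000) = 0.769511
Series (B1, B2, and B3): 0.869011 × 0.828946 × 0.757297 = 0.545529
Parallel (B4 and B5): 1 − (1 − 0.721805)(1 − 0.734915) = 0.926255
Series ([0.926255] and B6): 0.926255 × 0.769511 = 0.712763
Parallel ([0.545529] and [0.712763]): 1 − (1 − 0.545529)(1 − 0.712763) = 0.8695

0.8695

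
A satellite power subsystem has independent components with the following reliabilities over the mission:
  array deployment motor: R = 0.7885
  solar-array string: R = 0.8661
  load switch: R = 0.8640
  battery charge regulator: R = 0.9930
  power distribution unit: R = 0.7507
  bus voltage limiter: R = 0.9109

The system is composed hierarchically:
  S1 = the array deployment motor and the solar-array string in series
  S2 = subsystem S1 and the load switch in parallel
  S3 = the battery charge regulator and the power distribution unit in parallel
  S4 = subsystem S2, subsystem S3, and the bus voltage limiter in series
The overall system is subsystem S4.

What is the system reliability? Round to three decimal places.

Series (array deployment motor and solar-array string): 0.78850 × 0.86610 = 0.68292
Parallel ([0.68292] and load switch): 1 − (1 − 0.68292)(1 − 0.86400) = 0.95688
Parallel (battery charge regulator and power distribution unit): 1 − (1 − 0.99300)(1 − 0.75070) = 0.99825
Series ([0.95688], [0.99825], and bus voltage limiter): 0.95688 × 0.99825 × 0.91090 = 0.870

0.870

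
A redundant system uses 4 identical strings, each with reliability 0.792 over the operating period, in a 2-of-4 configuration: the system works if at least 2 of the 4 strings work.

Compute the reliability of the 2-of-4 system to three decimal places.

R = Σ_{i=2}^{4} C(4,i) p^i (1−p)^{4−i} with p = 0.792
C(4,2)·0.792^2·0.208^2 = 0.16283
C(4,3)·0.792^3·0.208^1 = 0.41333
C(4,4)·0.792^4·0.208^0 = 0.39346
Sum = 0.970

0.970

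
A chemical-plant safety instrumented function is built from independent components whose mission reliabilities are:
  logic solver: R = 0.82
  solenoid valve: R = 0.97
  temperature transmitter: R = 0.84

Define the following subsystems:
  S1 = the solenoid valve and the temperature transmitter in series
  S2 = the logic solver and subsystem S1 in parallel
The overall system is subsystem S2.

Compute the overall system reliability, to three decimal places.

0.967

Series (solenoid valve and temperature transmitter): 0.97000 × 0.84000 = 0.81480
Parallel (logic solver and [0.81480]): 1 − (1 − 0.82000)(1 − 0.81480) = 0.967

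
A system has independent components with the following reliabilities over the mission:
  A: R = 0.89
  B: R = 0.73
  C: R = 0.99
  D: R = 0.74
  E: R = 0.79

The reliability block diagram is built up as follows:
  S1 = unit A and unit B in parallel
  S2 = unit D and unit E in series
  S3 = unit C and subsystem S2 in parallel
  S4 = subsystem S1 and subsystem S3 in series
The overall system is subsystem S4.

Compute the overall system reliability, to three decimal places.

Parallel (A and B): 1 − (1 − 0.89000)(1 − 0.73000) = 0.97030
Series (D and E): 0.74000 × 0.79000 = 0.58460
Parallel (C and [0.58460]): 1 − (1 − 0.99000)(1 − 0.58460) = 0.99585
Series ([0.97030] and [0.99585]): 0.97030 × 0.99585 = 0.966

0.966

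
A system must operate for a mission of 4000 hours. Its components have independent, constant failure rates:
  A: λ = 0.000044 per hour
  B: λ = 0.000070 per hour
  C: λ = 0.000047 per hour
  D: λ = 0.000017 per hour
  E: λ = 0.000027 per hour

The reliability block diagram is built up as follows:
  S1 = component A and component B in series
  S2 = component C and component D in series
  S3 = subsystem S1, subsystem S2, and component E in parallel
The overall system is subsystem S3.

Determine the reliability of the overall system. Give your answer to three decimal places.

0.992

R(A) = exp(−0.000044 × 4000) = 0.83862
R(B) = exp(−0.000070 × 4000) = 0.75578
R(C) = exp(−0.000047 × 4000) = 0.82861
R(D) = exp(−0.000017 × 4000) = 0.93426
R(E) = exp(−0.000027 × 4000) = 0.89763
Series (A and B): 0.83862 × 0.75578 = 0.63381
Series (C and D): 0.82861 × 0.93426 = 0.77414
Parallel ([0.63381], [0.77414], and E): 1 − (1 − 0.63381)(1 − 0.77414)(1 − 0.89763) = 0.992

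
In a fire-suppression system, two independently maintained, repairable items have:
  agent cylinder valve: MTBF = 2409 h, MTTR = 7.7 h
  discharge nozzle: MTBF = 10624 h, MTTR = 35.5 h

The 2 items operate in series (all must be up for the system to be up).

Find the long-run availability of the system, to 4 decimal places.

0.9935

A(agent cylinder valve) = MTBF/(MTBF+MTTR) = 2409/(2409+7.7) = 0.996814
A(discharge nozzle) = MTBF/(MTBF+MTTR) = 10624/(10624+35.5) = 0.996670
Series availability: 0.996814 × 0.996670 = 0.9935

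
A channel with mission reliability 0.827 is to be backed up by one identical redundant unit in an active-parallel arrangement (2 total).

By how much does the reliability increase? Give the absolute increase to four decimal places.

R_before = 0.827
R_after = 1 − (1 − 0.827)^2 = 0.9701
ΔR = 0.9701 − 0.827 = 0.1431

0.1431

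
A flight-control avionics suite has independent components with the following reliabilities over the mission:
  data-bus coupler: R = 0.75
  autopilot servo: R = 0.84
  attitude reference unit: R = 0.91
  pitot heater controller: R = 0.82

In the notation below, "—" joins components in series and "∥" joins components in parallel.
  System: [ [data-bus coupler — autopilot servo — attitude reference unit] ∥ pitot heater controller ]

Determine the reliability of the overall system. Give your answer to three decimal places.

Series (data-bus coupler, autopilot servo, and attitude reference unit): 0.75000 × 0.84000 × 0.91000 = 0.57330
Parallel ([0.57330] and pitot heater controller): 1 − (1 − 0.57330)(1 − 0.82000) = 0.923

0.923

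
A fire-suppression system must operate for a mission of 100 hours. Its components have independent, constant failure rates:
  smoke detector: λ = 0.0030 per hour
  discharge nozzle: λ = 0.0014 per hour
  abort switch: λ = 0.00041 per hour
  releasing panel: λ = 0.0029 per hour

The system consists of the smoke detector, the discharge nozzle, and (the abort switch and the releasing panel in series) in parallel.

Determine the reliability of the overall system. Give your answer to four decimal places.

0.9905

R(smoke detector) = exp(−0.0030 × 100) = 0.740818
R(discharge nozzle) = exp(−0.0014 × 100) = 0.869358
R(abort switch) = exp(−0.00041 × 100) = 0.959829
R(releasing panel) = exp(−0.0029 × 100) = 0.748264
Series (abort switch and releasing panel): 0.959829 × 0.748264 = 0.718205
Parallel (smoke detector, discharge nozzle, and [0.718205]): 1 − (1 − 0.740818)(1 − 0.869358)(1 − 0.718205) = 0.9905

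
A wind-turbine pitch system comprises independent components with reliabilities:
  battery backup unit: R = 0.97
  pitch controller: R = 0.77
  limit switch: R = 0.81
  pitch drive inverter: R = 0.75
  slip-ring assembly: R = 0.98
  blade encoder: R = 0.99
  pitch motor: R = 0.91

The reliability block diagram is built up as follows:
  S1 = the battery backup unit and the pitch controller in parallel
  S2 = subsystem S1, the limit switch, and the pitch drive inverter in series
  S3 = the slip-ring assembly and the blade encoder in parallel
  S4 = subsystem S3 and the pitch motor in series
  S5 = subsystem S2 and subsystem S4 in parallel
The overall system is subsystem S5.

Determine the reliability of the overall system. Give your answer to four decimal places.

Parallel (battery backup unit and pitch controller): 1 − (1 − 0.970000)(1 − 0.770000) = 0.993100
Series ([0.993100], limit switch, and pitch drive inverter): 0.993100 × 0.810000 × 0.750000 = 0.603308
Parallel (slip-ring assembly and blade encoder): 1 − (1 − 0.980000)(1 − 0.990000) = 0.999800
Series ([0.999800] and pitch motor): 0.999800 × 0.910000 = 0.909818
Parallel ([0.603308] and [0.909818]): 1 − (1 − 0.603308)(1 − 0.909818) = 0.9642

0.9642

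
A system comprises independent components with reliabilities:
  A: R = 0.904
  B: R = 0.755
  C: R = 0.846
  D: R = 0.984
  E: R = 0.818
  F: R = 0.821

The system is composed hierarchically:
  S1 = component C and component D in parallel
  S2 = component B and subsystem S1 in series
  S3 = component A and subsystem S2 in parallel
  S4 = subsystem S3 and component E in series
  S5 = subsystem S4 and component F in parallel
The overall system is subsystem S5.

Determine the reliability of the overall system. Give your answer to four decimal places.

0.9640

Parallel (C and D): 1 − (1 − 0.846000)(1 − 0.984000) = 0.997536
Series (B and [0.997536]): 0.755000 × 0.997536 = 0.753140
Parallel (A and [0.753140]): 1 − (1 − 0.904000)(1 − 0.753140) = 0.976301
Series ([0.976301] and E): 0.976301 × 0.818000 = 0.798614
Parallel ([0.798614] and F): 1 − (1 − 0.798614)(1 − 0.821000) = 0.9640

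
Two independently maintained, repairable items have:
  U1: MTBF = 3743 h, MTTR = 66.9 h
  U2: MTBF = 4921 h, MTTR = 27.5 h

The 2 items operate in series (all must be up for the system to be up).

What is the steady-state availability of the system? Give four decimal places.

0.9770

A(U1) = MTBF/(MTBF+MTTR) = 3743/(3743+66.9) = 0.982440
A(U2) = MTBF/(MTBF+MTTR) = 4921/(4921+27.5) = 0.994443
Series availability: 0.982440 × 0.994443 = 0.9770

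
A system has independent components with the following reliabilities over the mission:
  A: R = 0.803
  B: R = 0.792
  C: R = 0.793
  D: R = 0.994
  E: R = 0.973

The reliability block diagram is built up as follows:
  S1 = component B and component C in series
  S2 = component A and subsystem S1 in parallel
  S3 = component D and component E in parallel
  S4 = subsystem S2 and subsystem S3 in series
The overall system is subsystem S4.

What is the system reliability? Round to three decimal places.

Series (B and C): 0.79200 × 0.79300 = 0.62806
Parallel (A and [0.62806]): 1 − (1 − 0.80300)(1 − 0.62806) = 0.92673
Parallel (D and E): 1 − (1 − 0.99400)(1 − 0.97300) = 0.99984
Series ([0.92673] and [0.99984]): 0.92673 × 0.99984 = 0.927

0.927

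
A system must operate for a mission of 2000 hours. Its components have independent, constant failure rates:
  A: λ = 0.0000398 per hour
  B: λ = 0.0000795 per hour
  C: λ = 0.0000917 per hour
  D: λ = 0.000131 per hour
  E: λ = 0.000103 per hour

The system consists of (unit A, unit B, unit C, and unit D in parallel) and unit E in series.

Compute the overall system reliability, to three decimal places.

0.813

R(A) = exp(−0.0000398 × 2000) = 0.92349
R(B) = exp(−0.0000795 × 2000) = 0.85300
R(C) = exp(−0.0000917 × 2000) = 0.83244
R(D) = exp(−0.000131 × 2000) = 0.76951
R(E) = exp(−0.000103 × 2000) = 0.81383
Parallel (A, B, C, and D): 1 − (1 − 0.92349)(1 − 0.85300)(1 − 0.83244)(1 − 0.76951) = 0.99957
Series ([0.99957] and E): 0.99957 × 0.81383 = 0.813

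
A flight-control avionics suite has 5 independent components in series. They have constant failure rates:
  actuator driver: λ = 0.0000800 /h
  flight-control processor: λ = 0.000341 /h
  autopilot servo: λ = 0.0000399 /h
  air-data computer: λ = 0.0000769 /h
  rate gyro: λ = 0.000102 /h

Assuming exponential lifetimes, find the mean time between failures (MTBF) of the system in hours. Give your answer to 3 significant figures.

Series of exponential components: λ_sys = Σ λ_i
λ_sys = 0.0000800 + 0.000341 + 0.0000399 + 0.0000769 + 0.000102 = 6.3980e-04 /h
MTBF = 1 / λ_sys = 1560 h

1560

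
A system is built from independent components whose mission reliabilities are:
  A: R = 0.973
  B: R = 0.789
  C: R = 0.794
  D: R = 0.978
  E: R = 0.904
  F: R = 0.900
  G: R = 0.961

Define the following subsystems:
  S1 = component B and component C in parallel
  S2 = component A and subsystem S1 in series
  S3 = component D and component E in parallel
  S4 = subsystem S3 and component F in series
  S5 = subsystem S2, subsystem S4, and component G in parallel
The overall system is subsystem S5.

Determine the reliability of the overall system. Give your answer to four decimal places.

0.9997

Parallel (B and C): 1 − (1 − 0.789000)(1 − 0.794000) = 0.956534
Series (A and [0.956534]): 0.973000 × 0.956534 = 0.930708
Parallel (D and E): 1 − (1 − 0.978000)(1 − 0.904000) = 0.997888
Series ([0.997888] and F): 0.997888 × 0.900000 = 0.898099
Parallel ([0.930708], [0.898099], and G): 1 − (1 − 0.930708)(1 − 0.898099)(1 − 0.961000) = 0.9997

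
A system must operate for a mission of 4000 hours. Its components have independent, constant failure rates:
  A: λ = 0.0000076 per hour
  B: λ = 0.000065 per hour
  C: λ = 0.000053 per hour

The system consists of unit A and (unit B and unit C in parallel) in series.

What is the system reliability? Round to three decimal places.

R(A) = exp(−0.0000076 × 4000) = 0.97006
R(B) = exp(−0.000065 × 4000) = 0.77105
R(C) = exp(−0.000053 × 4000) = 0.80896
Parallel (B and C): 1 − (1 − 0.77105)(1 − 0.80896) = 0.95626
Series (A and [0.95626]): 0.97006 × 0.95626 = 0.928

0.928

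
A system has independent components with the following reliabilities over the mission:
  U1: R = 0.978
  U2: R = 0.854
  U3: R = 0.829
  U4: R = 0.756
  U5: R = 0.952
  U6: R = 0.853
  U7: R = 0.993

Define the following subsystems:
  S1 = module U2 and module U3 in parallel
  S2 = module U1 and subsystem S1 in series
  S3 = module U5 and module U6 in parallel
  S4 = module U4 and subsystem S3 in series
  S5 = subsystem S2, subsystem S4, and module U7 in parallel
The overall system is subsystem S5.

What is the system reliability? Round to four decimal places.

Parallel (U2 and U3): 1 − (1 − 0.854000)(1 − 0.829000) = 0.975034
Series (U1 and [0.975034]): 0.978000 × 0.975034 = 0.953583
Parallel (U5 and U6): 1 − (1 − 0.952000)(1 − 0.853000) = 0.992944
Series (U4 and [0.992944]): 0.756000 × 0.992944 = 0.750666
Parallel ([0.953583], [0.750666], and U7): 1 − (1 − 0.953583)(1 − 0.750666)(1 − 0.993000) = 0.9999

0.9999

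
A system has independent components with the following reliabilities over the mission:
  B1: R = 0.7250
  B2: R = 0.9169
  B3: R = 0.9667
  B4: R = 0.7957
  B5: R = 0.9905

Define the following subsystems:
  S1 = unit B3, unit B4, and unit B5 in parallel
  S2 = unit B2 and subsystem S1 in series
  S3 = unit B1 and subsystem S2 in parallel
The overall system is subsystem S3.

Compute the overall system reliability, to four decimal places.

0.9771

Parallel (B3, B4, and B5): 1 − (1 − 0.966700)(1 − 0.795700)(1 − 0.990500) = 0.999935
Series (B2 and [0.999935]): 0.916900 × 0.999935 = 0.916840
Parallel (B1 and [0.916840]): 1 − (1 − 0.725000)(1 − 0.916840) = 0.9771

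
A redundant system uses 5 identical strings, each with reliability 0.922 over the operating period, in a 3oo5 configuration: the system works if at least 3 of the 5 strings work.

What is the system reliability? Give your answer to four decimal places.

R = Σ_{i=3}^{5} C(5,i) p^i (1−p)^{5−i} with p = 0.922
C(5,3)·0.922^3·0.078^2 = 0.047685
C(5,4)·0.922^4·0.078^1 = 0.281831
C(5,5)·0.922^5·0.078^0 = 0.666277
Sum = 0.9958

0.9958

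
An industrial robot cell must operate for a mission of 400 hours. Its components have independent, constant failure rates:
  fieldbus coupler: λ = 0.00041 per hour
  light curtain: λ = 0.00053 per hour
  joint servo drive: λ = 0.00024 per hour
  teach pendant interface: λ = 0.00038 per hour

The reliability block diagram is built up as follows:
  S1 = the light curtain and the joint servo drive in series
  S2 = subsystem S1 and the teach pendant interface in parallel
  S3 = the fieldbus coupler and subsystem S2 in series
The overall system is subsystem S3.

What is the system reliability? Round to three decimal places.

R(fieldbus coupler) = exp(−0.00041 × 400) = 0.84874
R(light curtain) = exp(−0.00053 × 400) = 0.80896
R(joint servo drive) = exp(−0.00024 × 400) = 0.90846
R(teach pendant interface) = exp(−0.00038 × 400) = 0.85899
Series (light curtain and joint servo drive): 0.80896 × 0.90846 = 0.73491
Parallel ([0.73491] and teach pendant interface): 1 − (1 − 0.73491)(1 − 0.85899) = 0.96262
Series (fieldbus coupler and [0.96262]): 0.84874 × 0.96262 = 0.817

0.817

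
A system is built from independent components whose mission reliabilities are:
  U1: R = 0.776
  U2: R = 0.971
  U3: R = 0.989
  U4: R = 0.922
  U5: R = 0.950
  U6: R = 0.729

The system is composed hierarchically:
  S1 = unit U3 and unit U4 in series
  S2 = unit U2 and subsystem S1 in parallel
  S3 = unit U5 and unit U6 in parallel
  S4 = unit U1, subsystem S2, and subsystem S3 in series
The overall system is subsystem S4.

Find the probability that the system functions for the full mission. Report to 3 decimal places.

Series (U3 and U4): 0.98900 × 0.92200 = 0.91186
Parallel (U2 and [0.91186]): 1 − (1 − 0.97100)(1 − 0.91186) = 0.99744
Parallel (U5 and U6): 1 − (1 − 0.95000)(1 − 0.72900) = 0.98645
Series (U1, [0.99744], and [0.98645]): 0.77600 × 0.99744 × 0.98645 = 0.764

0.764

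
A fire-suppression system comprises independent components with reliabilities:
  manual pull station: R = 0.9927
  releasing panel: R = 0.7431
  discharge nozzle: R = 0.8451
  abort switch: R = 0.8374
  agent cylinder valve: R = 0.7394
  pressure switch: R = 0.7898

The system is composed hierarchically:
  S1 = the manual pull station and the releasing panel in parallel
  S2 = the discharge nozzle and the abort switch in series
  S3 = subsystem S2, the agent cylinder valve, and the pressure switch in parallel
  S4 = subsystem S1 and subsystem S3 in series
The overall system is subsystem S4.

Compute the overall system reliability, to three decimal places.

Parallel (manual pull station and releasing panel): 1 − (1 − 0.99270)(1 − 0.74310) = 0.99812
Series (discharge nozzle and abort switch): 0.84510 × 0.83740 = 0.70769
Parallel ([0.70769], agent cylinder valve, and pressure switch): 1 − (1 − 0.70769)(1 − 0.73940)(1 − 0.78980) = 0.98399
Series ([0.99812] and [0.98399]): 0.99812 × 0.98399 = 0.982

0.982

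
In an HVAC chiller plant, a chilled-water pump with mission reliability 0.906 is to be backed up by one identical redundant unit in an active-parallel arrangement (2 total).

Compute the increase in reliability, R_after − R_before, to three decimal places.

R_before = 0.906
R_after = 1 − (1 − 0.906)^2 = 0.991
ΔR = 0.991 − 0.906 = 0.085

0.085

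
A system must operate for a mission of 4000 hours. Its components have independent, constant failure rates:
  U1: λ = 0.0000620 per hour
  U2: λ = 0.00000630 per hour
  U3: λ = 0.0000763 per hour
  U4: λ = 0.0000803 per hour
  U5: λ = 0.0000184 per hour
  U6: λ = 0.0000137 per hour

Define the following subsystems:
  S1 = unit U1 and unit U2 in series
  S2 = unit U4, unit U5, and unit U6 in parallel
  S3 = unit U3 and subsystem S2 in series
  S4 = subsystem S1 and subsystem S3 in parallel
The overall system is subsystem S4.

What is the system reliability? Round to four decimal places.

0.9369

R(U1) = exp(−0.0000620 × 4000) = 0.780360
R(U2) = exp(−0.00000630 × 4000) = 0.975115
R(U3) = exp(−0.0000763 × 4000) = 0.736976
R(U4) = exp(−0.0000803 × 4000) = 0.725278
R(U5) = exp(−0.0000184 × 4000) = 0.929043
R(U6) = exp(−0.0000137 × 4000) = 0.946674
Series (U1 and U2): 0.780360 × 0.975115 = 0.760941
Parallel (U4, U5, and U6): 1 − (1 − 0.725278)(1 − 0.929043)(1 − 0.946674) = 0.998960
Series (U3 and [0.998960]): 0.736976 × 0.998960 = 0.736210
Parallel ([0.760941] and [0.736210]): 1 − (1 − 0.760941)(1 − 0.736210) = 0.9369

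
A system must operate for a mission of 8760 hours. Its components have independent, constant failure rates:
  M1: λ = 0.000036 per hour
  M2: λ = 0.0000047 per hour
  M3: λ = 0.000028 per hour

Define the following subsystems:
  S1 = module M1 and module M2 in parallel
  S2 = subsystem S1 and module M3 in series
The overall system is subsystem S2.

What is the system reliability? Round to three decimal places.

0.774

R(M1) = exp(−0.000036 × 8760) = 0.72953
R(M2) = exp(−0.0000047 × 8760) = 0.95966
R(M3) = exp(−0.000028 × 8760) = 0.78249
Parallel (M1 and M2): 1 − (1 − 0.72953)(1 − 0.95966) = 0.98909
Series ([0.98909] and M3): 0.98909 × 0.78249 = 0.774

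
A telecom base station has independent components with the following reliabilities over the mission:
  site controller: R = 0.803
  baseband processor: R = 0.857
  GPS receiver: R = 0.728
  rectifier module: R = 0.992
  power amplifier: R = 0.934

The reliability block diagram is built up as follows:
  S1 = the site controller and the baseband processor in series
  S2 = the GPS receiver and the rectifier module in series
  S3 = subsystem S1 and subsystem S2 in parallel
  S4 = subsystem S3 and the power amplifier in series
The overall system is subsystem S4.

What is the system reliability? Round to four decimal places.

Series (site controller and baseband processor): 0.803000 × 0.857000 = 0.688171
Series (GPS receiver and rectifier module): 0.728000 × 0.992000 = 0.722176
Parallel ([0.688171] and [0.722176]): 1 − (1 − 0.688171)(1 − 0.722176) = 0.913366
Series ([0.913366] and power amplifier): 0.913366 × 0.934000 = 0.8531

0.8531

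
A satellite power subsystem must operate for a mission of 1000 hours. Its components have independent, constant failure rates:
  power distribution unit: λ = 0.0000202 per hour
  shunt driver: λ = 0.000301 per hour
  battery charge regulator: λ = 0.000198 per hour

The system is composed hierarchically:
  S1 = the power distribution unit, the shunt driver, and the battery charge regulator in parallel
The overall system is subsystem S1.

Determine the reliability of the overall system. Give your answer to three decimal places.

R(power distribution unit) = exp(−0.0000202 × 1000) = 0.98000
R(shunt driver) = exp(−0.000301 × 1000) = 0.74008
R(battery charge regulator) = exp(−0.000198 × 1000) = 0.82037
Parallel (power distribution unit, shunt driver, and battery charge regulator): 1 − (1 − 0.98000)(1 − 0.74008)(1 − 0.82037) = 0.999

0.999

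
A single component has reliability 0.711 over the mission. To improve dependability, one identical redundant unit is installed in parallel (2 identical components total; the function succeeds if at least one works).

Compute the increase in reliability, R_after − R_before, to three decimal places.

R_before = 0.711
R_after = 1 − (1 − 0.711)^2 = 0.916
ΔR = 0.916 − 0.711 = 0.205

0.205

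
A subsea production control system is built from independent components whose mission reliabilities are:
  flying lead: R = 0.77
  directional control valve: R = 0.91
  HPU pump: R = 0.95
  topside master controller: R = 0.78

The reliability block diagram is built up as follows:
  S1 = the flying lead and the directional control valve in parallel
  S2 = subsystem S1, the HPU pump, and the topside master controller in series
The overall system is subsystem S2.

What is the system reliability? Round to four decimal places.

Parallel (flying lead and directional control valve): 1 − (1 − 0.770000)(1 − 0.910000) = 0.979300
Series ([0.979300], HPU pump, and topside master controller): 0.979300 × 0.950000 × 0.780000 = 0.7257

0.7257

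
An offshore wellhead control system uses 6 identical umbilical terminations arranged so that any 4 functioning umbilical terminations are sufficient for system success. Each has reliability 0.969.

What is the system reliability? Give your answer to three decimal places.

0.999

R = Σ_{i=4}^{6} C(6,i) p^i (1−p)^{6−i} with p = 0.969
C(6,4)·0.969^4·0.031^2 = 0.01271
C(6,5)·0.969^5·0.031^1 = 0.15890
C(6,6)·0.969^6·0.031^0 = 0.82783
Sum = 0.999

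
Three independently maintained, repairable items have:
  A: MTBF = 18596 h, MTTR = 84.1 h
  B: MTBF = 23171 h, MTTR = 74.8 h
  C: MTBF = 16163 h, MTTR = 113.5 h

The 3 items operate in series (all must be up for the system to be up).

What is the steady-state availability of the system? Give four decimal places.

0.9854

A(A) = MTBF/(MTBF+MTTR) = 18596/(18596+84.1) = 0.995498
A(B) = MTBF/(MTBF+MTTR) = 23171/(23171+74.8) = 0.996782
A(C) = MTBF/(MTBF+MTTR) = 16163/(16163+113.5) = 0.993027
Series availability: 0.995498 × 0.996782 × 0.993027 = 0.9854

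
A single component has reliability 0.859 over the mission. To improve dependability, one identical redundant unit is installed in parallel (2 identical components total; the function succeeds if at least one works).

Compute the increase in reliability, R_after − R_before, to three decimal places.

0.121

R_before = 0.859
R_after = 1 − (1 − 0.859)^2 = 0.980
ΔR = 0.980 − 0.859 = 0.121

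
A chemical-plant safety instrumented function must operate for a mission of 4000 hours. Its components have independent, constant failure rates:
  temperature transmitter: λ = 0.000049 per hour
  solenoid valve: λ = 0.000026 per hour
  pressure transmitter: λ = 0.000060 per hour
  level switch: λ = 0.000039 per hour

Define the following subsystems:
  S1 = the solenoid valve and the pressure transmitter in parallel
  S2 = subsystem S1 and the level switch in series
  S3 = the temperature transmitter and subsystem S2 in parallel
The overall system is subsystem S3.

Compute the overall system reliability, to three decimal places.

R(temperature transmitter) = exp(−0.000049 × 4000) = 0.82201
R(solenoid valve) = exp(−0.000026 × 4000) = 0.90123
R(pressure transmitter) = exp(−0.000060 × 4000) = 0.78663
R(level switch) = exp(−0.000039 × 4000) = 0.85556
Parallel (solenoid valve and pressure transmitter): 1 − (1 − 0.90123)(1 − 0.78663) = 0.97893
Series ([0.97893] and level switch): 0.97893 × 0.85556 = 0.83753
Parallel (temperature transmitter and [0.83753]): 1 − (1 − 0.82201)(1 − 0.83753) = 0.971

0.971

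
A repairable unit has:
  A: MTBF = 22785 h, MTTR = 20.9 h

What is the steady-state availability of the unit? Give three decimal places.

0.999

A(A) = MTBF/(MTBF+MTTR) = 22785/(22785+20.9) = 0.999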